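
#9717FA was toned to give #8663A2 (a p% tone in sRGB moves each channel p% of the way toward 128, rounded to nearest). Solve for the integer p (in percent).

#9717FA is rgb(151, 23, 250); #8663A2 is rgb(134, 99, 162).
On the B channel (widest range): 162 ≈ 250 + (p/100)(128 − 250), so p ≈ 100×(162 − 250)/(128 − 250) = -8800/-122 = 72.13.
p = 72 reproduces all three channels after rounding.

72%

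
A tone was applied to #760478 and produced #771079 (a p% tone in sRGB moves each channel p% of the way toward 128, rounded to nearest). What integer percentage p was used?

10%

#760478 is rgb(118, 4, 120); #771079 is rgb(119, 16, 121).
On the G channel (widest range): 16 ≈ 4 + (p/100)(128 − 4), so p ≈ 100×(16 − 4)/(128 − 4) = 1200/124 = 9.68.
p = 10 reproduces all three channels after rounding.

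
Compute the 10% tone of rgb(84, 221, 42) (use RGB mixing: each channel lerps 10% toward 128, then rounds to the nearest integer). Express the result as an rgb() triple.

Lerp each channel 10% toward 128:
  R: 84 + 4.4 = 88.4 → 88
  G: 221 + 0.1×(128−221) = 221 − 9.3 = 211.7 → 212
  B: 42 + 8.6 = 50.6 → 51

rgb(88, 212, 51)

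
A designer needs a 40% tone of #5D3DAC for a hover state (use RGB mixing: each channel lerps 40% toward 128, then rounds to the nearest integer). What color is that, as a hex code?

#5D3DAC is rgb(93, 61, 172).
Per channel, c → c + 0.4(128 − c):
  R: 93 + 0.4×(128−93) = 93 + 14 = 107 → 107
  G: 61 + 0.4×(128−61) = 61 + 26.8 = 87.8 → 88
  B: 172 − 17.6 = 154.4 → 154
rgb(107, 88, 154) = #6B589A.

#6B589A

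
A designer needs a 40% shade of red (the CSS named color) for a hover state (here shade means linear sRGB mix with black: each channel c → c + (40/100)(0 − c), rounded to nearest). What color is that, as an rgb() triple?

rgb(153, 0, 0)

CSS red is rgb(255, 0, 0).
Lerp each channel 40% toward 0:
  R: 255 + 0.4×(0−255) = 255 − 102 = 153 → 153
  G: 0 + 0.4×(0−0) = 0 + 0 = 0 → 0
  B: 0 + 0 = 0 → 0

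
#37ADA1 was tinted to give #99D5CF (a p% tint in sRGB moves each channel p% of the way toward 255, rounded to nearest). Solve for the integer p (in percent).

#37ADA1 is rgb(55, 173, 161); #99D5CF is rgb(153, 213, 207).
On the R channel (widest range): 153 ≈ 55 + (p/100)(255 − 55), so p ≈ 100×(153 − 55)/(255 − 55) = 9800/200 = 49.00.
p = 49 reproduces all three channels after rounding.

49%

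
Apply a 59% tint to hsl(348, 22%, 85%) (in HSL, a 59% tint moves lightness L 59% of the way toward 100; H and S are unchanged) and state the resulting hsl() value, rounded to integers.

L moves 59% from 85 toward 100: 85 + 8.85 = 93.85 → 94.
H and S are unchanged.

hsl(348, 22%, 94%)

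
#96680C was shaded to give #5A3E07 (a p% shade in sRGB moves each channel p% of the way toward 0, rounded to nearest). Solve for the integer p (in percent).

#96680C is rgb(150, 104, 12); #5A3E07 is rgb(90, 62, 7).
On the R channel (widest range): 90 ≈ 150 + (p/100)(0 − 150), so p ≈ 100×(90 − 150)/(0 − 150) = -6000/-150 = 40.00.
p = 40 reproduces all three channels after rounding.

40%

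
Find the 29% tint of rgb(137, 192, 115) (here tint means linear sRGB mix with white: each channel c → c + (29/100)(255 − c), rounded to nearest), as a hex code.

#ABD29C

Per channel, c → c + 0.29(255 − c):
  R: 137 + 34.22 = 171.22 → 171
  G: 192 + 0.29×(255−192) = 192 + 18.27 = 210.27 → 210
  B: 115 + 0.29×(255−115) = 115 + 40.6 = 155.6 → 156
rgb(171, 210, 156) = #ABD29C.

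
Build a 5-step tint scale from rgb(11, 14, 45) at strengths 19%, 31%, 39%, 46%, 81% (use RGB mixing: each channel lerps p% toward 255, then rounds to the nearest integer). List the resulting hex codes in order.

#393c55, #57596e, #6a6c7f, #7b7d8e, #d1d1d7

19%: (11 + 46.36 = 57.36→57, 14 + 45.79 = 59.79→60, 45 + 39.9 = 84.9→85) → #393c55
31%: (11 + 75.64 = 86.64→87, 14 + 74.71 = 88.71→89, 45 + 65.1 = 110.1→110) → #57596e
39%: (11 + 95.16 = 106.16→106, 14 + 93.99 = 107.99→108, 45 + 81.9 = 126.9→127) → #6a6c7f
46%: (11 + 112.24 = 123.24→123, 14 + 110.86 = 124.86→125, 45 + 96.6 = 141.6→142) → #7b7d8e
81%: (11 + 197.64 = 208.64→209, 14 + 195.21 = 209.21→209, 45 + 170.1 = 215.1→215) → #d1d1d7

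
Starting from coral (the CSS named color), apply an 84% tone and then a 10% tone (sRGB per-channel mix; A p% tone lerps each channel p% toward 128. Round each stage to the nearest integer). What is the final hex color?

CSS coral is rgb(255, 127, 80).
Per channel, c → c + 0.84(128 − c):
  R: 255 + 0.84×(128−255) = 255 − 106.68 = 148.32 → 148
  G: 127 + 0.84 = 127.84 → 128
  B: 80 + 40.32 = 120.32 → 120
After the tone: rgb(148, 128, 120) = #948078.
Per channel, c → c + 0.1(128 − c):
  R: 148 + 0.1×(128−148) = 148 − 2 = 146 → 146
  G: 128 + 0 = 128 → 128
  B: 120 + 0.1×(128−120) = 120 + 0.8 = 120.8 → 121
rgb(146, 128, 121) = #928079.

#928079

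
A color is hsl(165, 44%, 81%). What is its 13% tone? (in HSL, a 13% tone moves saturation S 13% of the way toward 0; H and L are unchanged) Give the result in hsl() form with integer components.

hsl(165, 38%, 81%)

S moves 13% from 44 toward 0: 44 − 5.72 = 38.28 → 38.
H and L are unchanged.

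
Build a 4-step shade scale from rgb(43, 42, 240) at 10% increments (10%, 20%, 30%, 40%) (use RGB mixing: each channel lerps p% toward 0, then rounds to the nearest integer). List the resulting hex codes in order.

#2726d8, #2222c0, #1e1da8, #1a1990

10%: (43 − 4.3 = 38.7→39, 42 − 4.2 = 37.8→38, 240 − 24 = 216→216) → #2726d8
20%: (43 − 8.6 = 34.4→34, 42 − 8.4 = 33.6→34, 240 − 48 = 192→192) → #2222c0
30%: (43 − 12.9 = 30.1→30, 42 − 12.6 = 29.4→29, 240 − 72 = 168→168) → #1e1da8
40%: (43 − 17.2 = 25.8→26, 42 − 16.8 = 25.2→25, 240 − 96 = 144→144) → #1a1990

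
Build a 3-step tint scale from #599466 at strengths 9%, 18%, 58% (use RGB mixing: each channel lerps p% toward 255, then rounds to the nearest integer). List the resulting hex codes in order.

#689e74, #77a782, #b9d2bf

#599466 is rgb(89, 148, 102).
9%: (89 + 14.94 = 103.94→104, 148 + 9.63 = 157.63→158, 102 + 13.77 = 115.77→116) → #689e74
18%: (89 + 29.88 = 118.88→119, 148 + 19.26 = 167.26→167, 102 + 27.54 = 129.54→130) → #77a782
58%: (89 + 96.28 = 185.28→185, 148 + 62.06 = 210.06→210, 102 + 88.74 = 190.74→191) → #b9d2bf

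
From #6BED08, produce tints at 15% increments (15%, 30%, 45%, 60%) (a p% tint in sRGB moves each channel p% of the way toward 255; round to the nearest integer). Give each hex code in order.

#6BED08 is rgb(107, 237, 8).
15%: (107 + 22.2 = 129.2→129, 237 + 2.7 = 239.7→240, 8 + 37.05 = 45.05→45) → #81F02D
30%: (107 + 44.4 = 151.4→151, 237 + 5.4 = 242.4→242, 8 + 74.1 = 82.1→82) → #97F252
45%: (107 + 66.6 = 173.6→174, 237 + 8.1 = 245.1→245, 8 + 111.15 = 119.15→119) → #AEF577
60%: (107 + 88.8 = 195.8→196, 237 + 10.8 = 247.8→248, 8 + 148.2 = 156.2→156) → #C4F89C

#81F02D, #97F252, #AEF577, #C4F89C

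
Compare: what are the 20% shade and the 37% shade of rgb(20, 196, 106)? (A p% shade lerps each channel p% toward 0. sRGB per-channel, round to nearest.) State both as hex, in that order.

20% shade:
  R: 20 − 4 = 16 → 16
  G: 196 + 0.2×(0−196) = 196 − 39.2 = 156.8 → 157
  B: 106 − 21.2 = 84.8 → 85
  → #109D55
37% shade:
  R: 20 + 0.37×(0−20) = 20 − 7.4 = 12.6 → 13
  G: 196 + 0.37×(0−196) = 196 − 72.52 = 123.48 → 123
  B: 106 + 0.37×(0−106) = 106 − 39.22 = 66.78 → 67
  → #0D7B43

#109D55, #0D7B43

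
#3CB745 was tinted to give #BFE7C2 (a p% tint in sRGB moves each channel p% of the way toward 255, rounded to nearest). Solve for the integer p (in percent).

#3CB745 is rgb(60, 183, 69); #BFE7C2 is rgb(191, 231, 194).
On the R channel (widest range): 191 ≈ 60 + (p/100)(255 − 60), so p ≈ 100×(191 − 60)/(255 − 60) = 13100/195 = 67.18.
p = 67 reproduces all three channels after rounding.

67%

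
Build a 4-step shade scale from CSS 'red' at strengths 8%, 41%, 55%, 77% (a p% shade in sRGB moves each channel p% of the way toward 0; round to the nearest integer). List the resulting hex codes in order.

#eb0000, #960000, #730000, #3b0000

CSS red is rgb(255, 0, 0).
8%: (255 − 20.4 = 234.6→235, 0→0, 0→0) → #eb0000
41%: (255 − 104.55 = 150.45→150, 0→0, 0→0) → #960000
55%: (255 − 140.25 = 114.75→115, 0→0, 0→0) → #730000
77%: (255 − 196.35 = 58.65→59, 0→0, 0→0) → #3b0000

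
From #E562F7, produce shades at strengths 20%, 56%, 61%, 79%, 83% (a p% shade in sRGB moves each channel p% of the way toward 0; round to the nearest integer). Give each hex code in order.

#E562F7 is rgb(229, 98, 247).
20%: (229 − 45.8 = 183.2→183, 98 − 19.6 = 78.4→78, 247 − 49.4 = 197.6→198) → #B74EC6
56%: (229 − 128.24 = 100.76→101, 98 − 54.88 = 43.12→43, 247 − 138.32 = 108.68→109) → #652B6D
61%: (229 − 139.69 = 89.31→89, 98 − 59.78 = 38.22→38, 247 − 150.67 = 96.33→96) → #592660
79%: (229 − 180.91 = 48.09→48, 98 − 77.42 = 20.58→21, 247 − 195.13 = 51.87→52) → #301534
83%: (229 − 190.07 = 38.93→39, 98 − 81.34 = 16.66→17, 247 − 205.01 = 41.99→42) → #27112A

#B74EC6, #652B6D, #592660, #301534, #27112A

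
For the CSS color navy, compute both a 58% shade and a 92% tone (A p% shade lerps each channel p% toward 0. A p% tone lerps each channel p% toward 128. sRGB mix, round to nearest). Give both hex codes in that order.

#000036, #767680

CSS navy is rgb(0, 0, 128).
58% shade:
  R: 0 + 0.58×(0−0) = 0 + 0 = 0 → 0
  G: 0 + 0 = 0 → 0
  B: 128 + 0.58×(0−128) = 128 − 74.24 = 53.76 → 54
  → #000036
92% tone:
  R: 0 + 0.92×(128−0) = 0 + 117.76 = 117.76 → 118
  G: 0 + 117.76 = 117.76 → 118
  B: 128 + 0 = 128 → 128
  → #767680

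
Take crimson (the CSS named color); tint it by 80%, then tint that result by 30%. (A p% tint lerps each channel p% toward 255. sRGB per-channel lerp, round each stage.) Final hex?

CSS crimson is rgb(220, 20, 60).
Lerp each channel 80% toward 255:
  R: 220 + 0.8×(255−220) = 220 + 28 = 248 → 248
  G: 20 + 0.8×(255−20) = 20 + 188 = 208 → 208
  B: 60 + 0.8×(255−60) = 60 + 156 = 216 → 216
After the tint: rgb(248, 208, 216) = #f8d0d8.
Lerp each channel 30% toward 255:
  R: 248 + 0.3×(255−248) = 248 + 2.1 = 250.1 → 250
  G: 208 + 14.1 = 222.1 → 222
  B: 216 + 0.3×(255−216) = 216 + 11.7 = 227.7 → 228
rgb(250, 222, 228) = #fadee4.

#fadee4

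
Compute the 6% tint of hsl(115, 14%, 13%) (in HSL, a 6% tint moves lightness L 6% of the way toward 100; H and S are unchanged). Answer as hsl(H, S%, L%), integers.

hsl(115, 14%, 18%)

L moves 6% from 13 toward 100: 13 + 5.22 = 18.22 → 18.
H and S are unchanged.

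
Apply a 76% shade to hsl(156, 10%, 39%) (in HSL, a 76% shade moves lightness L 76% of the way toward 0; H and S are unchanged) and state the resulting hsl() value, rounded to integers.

hsl(156, 10%, 9%)

L moves 76% from 39 toward 0: 39 − 29.64 = 9.36 → 9.
H and S are unchanged.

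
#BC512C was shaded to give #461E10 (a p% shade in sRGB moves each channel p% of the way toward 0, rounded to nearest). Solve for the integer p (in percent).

63%

#BC512C is rgb(188, 81, 44); #461E10 is rgb(70, 30, 16).
On the R channel (widest range): 70 ≈ 188 + (p/100)(0 − 188), so p ≈ 100×(70 − 188)/(0 − 188) = -11800/-188 = 62.77.
p = 63 reproduces all three channels after rounding.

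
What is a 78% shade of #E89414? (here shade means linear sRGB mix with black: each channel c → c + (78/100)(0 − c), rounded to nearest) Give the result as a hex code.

#E89414 is rgb(232, 148, 20).
Lerp each channel 78% toward 0:
  R: 232 + 0.78×(0−232) = 232 − 180.96 = 51.04 → 51
  G: 148 + 0.78×(0−148) = 148 − 115.44 = 32.56 → 33
  B: 20 − 15.6 = 4.4 → 4
rgb(51, 33, 4) = #332104.

#332104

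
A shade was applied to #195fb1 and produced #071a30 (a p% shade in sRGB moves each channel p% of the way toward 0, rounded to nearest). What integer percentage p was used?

#195fb1 is rgb(25, 95, 177); #071a30 is rgb(7, 26, 48).
On the B channel (widest range): 48 ≈ 177 + (p/100)(0 − 177), so p ≈ 100×(48 − 177)/(0 − 177) = -12900/-177 = 72.88.
p = 73 reproduces all three channels after rounding.

73%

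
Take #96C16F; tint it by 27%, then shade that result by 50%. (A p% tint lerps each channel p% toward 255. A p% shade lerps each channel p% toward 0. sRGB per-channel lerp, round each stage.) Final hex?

#59694B

#96C16F is rgb(150, 193, 111).
A 27% tint moves each channel 27% toward 255:
  R: 150 + 28.35 = 178.35 → 178
  G: 193 + 16.74 = 209.74 → 210
  B: 111 + 38.88 = 149.88 → 150
After the tint: rgb(178, 210, 150) = #B2D296.
A 50% shade moves each channel 50% toward 0:
  R: 178 + 0.5×(0−178) = 178 − 89 = 89 → 89
  G: 210 + 0.5×(0−210) = 210 − 105 = 105 → 105
  B: 150 + 0.5×(0−150) = 150 − 75 = 75 → 75
rgb(89, 105, 75) = #59694B.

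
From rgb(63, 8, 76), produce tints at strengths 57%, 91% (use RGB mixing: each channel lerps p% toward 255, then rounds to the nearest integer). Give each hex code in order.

57%: (63 + 109.44 = 172.44→172, 8 + 140.79 = 148.79→149, 76 + 102.03 = 178.03→178) → #AC95B2
91%: (63 + 174.72 = 237.72→238, 8 + 224.77 = 232.77→233, 76 + 162.89 = 238.89→239) → #EEE9EF

#AC95B2, #EEE9EF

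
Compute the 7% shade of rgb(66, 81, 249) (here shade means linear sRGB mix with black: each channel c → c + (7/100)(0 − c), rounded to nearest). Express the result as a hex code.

Lerp each channel 7% toward 0:
  R: 66 + 0.07×(0−66) = 66 − 4.62 = 61.38 → 61
  G: 81 + 0.07×(0−81) = 81 − 5.67 = 75.33 → 75
  B: 249 + 0.07×(0−249) = 249 − 17.43 = 231.57 → 232
rgb(61, 75, 232) = #3D4BE8.

#3D4BE8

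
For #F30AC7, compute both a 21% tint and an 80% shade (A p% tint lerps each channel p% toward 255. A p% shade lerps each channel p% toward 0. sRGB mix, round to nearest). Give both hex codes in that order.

#F30AC7 is rgb(243, 10, 199).
21% tint:
  R: 243 + 0.21×(255−243) = 243 + 2.52 = 245.52 → 246
  G: 10 + 0.21×(255−10) = 10 + 51.45 = 61.45 → 61
  B: 199 + 11.76 = 210.76 → 211
  → #F63DD3
80% shade:
  R: 243 + 0.8×(0−243) = 243 − 194.4 = 48.6 → 49
  G: 10 − 8 = 2 → 2
  B: 199 + 0.8×(0−199) = 199 − 159.2 = 39.8 → 40
  → #310228

#F63DD3, #310228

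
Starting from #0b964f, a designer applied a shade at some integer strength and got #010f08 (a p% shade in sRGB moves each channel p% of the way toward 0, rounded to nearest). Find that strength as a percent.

90%

#0b964f is rgb(11, 150, 79); #010f08 is rgb(1, 15, 8).
On the G channel (widest range): 15 ≈ 150 + (p/100)(0 − 150), so p ≈ 100×(15 − 150)/(0 − 150) = -13500/-150 = 90.00.
p = 90 reproduces all three channels after rounding.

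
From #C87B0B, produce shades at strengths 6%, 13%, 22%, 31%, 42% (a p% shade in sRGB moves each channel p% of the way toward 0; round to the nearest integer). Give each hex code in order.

#C87B0B is rgb(200, 123, 11).
6%: (200 − 12 = 188→188, 123 − 7.38 = 115.62→116, 11 − 0.66 = 10.34→10) → #BC740A
13%: (200 − 26 = 174→174, 123 − 15.99 = 107.01→107, 11 − 1.43 = 9.57→10) → #AE6B0A
22%: (200 − 44 = 156→156, 123 − 27.06 = 95.94→96, 11 − 2.42 = 8.58→9) → #9C6009
31%: (200 − 62 = 138→138, 123 − 38.13 = 84.87→85, 11 − 3.41 = 7.59→8) → #8A5508
42%: (200 − 84 = 116→116, 123 − 51.66 = 71.34→71, 11 − 4.62 = 6.38→6) → #744706

#BC740A, #AE6B0A, #9C6009, #8A5508, #744706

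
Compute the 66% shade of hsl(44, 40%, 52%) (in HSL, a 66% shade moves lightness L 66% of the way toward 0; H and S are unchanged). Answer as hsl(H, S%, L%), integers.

L moves 66% from 52 toward 0: 52 − 34.32 = 17.68 → 18.
H and S are unchanged.

hsl(44, 40%, 18%)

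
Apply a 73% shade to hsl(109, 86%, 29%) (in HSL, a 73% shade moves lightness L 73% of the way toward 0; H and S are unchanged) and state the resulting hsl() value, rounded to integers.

hsl(109, 86%, 8%)

L moves 73% from 29 toward 0: 29 − 21.17 = 7.83 → 8.
H and S are unchanged.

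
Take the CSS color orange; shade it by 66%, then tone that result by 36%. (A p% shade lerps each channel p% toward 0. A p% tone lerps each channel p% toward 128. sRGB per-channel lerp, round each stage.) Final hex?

#66522e

CSS orange is rgb(255, 165, 0).
Lerp each channel 66% toward 0:
  R: 255 + 0.66×(0−255) = 255 − 168.3 = 86.7 → 87
  G: 165 + 0.66×(0−165) = 165 − 108.9 = 56.1 → 56
  B: 0 + 0.66×(0−0) = 0 + 0 = 0 → 0
After the shade: rgb(87, 56, 0) = #573800.
Per channel, c → c + 0.36(128 − c):
  R: 87 + 14.76 = 101.76 → 102
  G: 56 + 0.36×(128−56) = 56 + 25.92 = 81.92 → 82
  B: 0 + 46.08 = 46.08 → 46
rgb(102, 82, 46) = #66522e.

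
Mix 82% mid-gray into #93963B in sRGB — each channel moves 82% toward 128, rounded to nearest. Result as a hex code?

#838474

#93963B is rgb(147, 150, 59).
Per channel, c → c + 0.82(128 − c):
  R: 147 + 0.82×(128−147) = 147 − 15.58 = 131.42 → 131
  G: 150 + 0.82×(128−150) = 150 − 18.04 = 131.96 → 132
  B: 59 + 56.58 = 115.58 → 116
rgb(131, 132, 116) = #838474.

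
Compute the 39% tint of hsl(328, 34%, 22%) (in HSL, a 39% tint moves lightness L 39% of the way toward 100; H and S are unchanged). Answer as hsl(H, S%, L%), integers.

hsl(328, 34%, 52%)

L moves 39% from 22 toward 100: 22 + 30.42 = 52.42 → 52.
H and S are unchanged.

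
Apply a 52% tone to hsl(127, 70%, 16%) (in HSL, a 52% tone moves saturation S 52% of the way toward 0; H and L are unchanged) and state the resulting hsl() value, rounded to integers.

S moves 52% from 70 toward 0: 70 − 36.4 = 33.6 → 34.
H and L are unchanged.

hsl(127, 34%, 16%)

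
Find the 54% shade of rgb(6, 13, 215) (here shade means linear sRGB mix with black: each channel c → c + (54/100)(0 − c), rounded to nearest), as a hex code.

Lerp each channel 54% toward 0:
  R: 6 − 3.24 = 2.76 → 3
  G: 13 − 7.02 = 5.98 → 6
  B: 215 + 0.54×(0−215) = 215 − 116.1 = 98.9 → 99
rgb(3, 6, 99) = #030663.

#030663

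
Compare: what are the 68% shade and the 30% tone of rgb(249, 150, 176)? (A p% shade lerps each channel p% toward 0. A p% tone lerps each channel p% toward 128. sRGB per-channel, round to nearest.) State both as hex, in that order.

68% shade:
  R: 249 + 0.68×(0−249) = 249 − 169.32 = 79.68 → 80
  G: 150 − 102 = 48 → 48
  B: 176 + 0.68×(0−176) = 176 − 119.68 = 56.32 → 56
  → #503038
30% tone:
  R: 249 + 0.3×(128−249) = 249 − 36.3 = 212.7 → 213
  G: 150 + 0.3×(128−150) = 150 − 6.6 = 143.4 → 143
  B: 176 + 0.3×(128−176) = 176 − 14.4 = 161.6 → 162
  → #D58FA2

#503038, #D58FA2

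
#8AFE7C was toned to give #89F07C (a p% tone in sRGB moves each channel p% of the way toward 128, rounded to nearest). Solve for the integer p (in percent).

11%

#8AFE7C is rgb(138, 254, 124); #89F07C is rgb(137, 240, 124).
On the G channel (widest range): 240 ≈ 254 + (p/100)(128 − 254), so p ≈ 100×(240 − 254)/(128 − 254) = -1400/-126 = 11.11.
p = 11 reproduces all three channels after rounding.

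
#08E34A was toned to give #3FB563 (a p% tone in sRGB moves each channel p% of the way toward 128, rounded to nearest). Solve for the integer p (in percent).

46%

#08E34A is rgb(8, 227, 74); #3FB563 is rgb(63, 181, 99).
On the R channel (widest range): 63 ≈ 8 + (p/100)(128 − 8), so p ≈ 100×(63 − 8)/(128 − 8) = 5500/120 = 45.83.
p = 46 reproduces all three channels after rounding.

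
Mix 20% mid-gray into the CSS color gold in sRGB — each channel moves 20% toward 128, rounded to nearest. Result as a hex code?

#E6C61A

CSS gold is rgb(255, 215, 0).
Lerp each channel 20% toward 128:
  R: 255 + 0.2×(128−255) = 255 − 25.4 = 229.6 → 230
  G: 215 + 0.2×(128−215) = 215 − 17.4 = 197.6 → 198
  B: 0 + 0.2×(128−0) = 0 + 25.6 = 25.6 → 26
rgb(230, 198, 26) = #E6C61A.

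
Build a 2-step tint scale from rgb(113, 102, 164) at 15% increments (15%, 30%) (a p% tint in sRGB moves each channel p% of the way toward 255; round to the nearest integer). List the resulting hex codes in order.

#867db2, #9c94bf

15%: (113 + 21.3 = 134.3→134, 102 + 22.95 = 124.95→125, 164 + 13.65 = 177.65→178) → #867db2
30%: (113 + 42.6 = 155.6→156, 102 + 45.9 = 147.9→148, 164 + 27.3 = 191.3→191) → #9c94bf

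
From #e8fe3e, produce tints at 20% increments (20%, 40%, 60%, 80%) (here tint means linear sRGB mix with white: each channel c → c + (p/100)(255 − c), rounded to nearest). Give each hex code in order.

#e8fe3e is rgb(232, 254, 62).
20%: (232 + 4.6 = 236.6→237, 254→254, 62 + 38.6 = 100.6→101) → #edfe65
40%: (232 + 9.2 = 241.2→241, 254→254, 62 + 77.2 = 139.2→139) → #f1fe8b
60%: (232 + 13.8 = 245.8→246, 254 + 0.6 = 254.6→255, 62 + 115.8 = 177.8→178) → #f6ffb2
80%: (232 + 18.4 = 250.4→250, 254 + 0.8 = 254.8→255, 62 + 154.4 = 216.4→216) → #faffd8

#edfe65, #f1fe8b, #f6ffb2, #faffd8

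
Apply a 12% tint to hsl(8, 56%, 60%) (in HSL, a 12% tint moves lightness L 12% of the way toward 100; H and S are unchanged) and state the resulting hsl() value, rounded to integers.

L moves 12% from 60 toward 100: 60 + 4.8 = 64.8 → 65.
H and S are unchanged.

hsl(8, 56%, 65%)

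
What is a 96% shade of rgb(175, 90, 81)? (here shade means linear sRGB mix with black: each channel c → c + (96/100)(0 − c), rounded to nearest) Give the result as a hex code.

#070403

Lerp each channel 96% toward 0:
  R: 175 + 0.96×(0−175) = 175 − 168 = 7 → 7
  G: 90 + 0.96×(0−90) = 90 − 86.4 = 3.6 → 4
  B: 81 + 0.96×(0−81) = 81 − 77.76 = 3.24 → 3
rgb(7, 4, 3) = #070403.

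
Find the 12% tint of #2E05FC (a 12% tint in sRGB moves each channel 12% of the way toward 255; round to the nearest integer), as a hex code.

#2E05FC is rgb(46, 5, 252).
Per channel, c → c + 0.12(255 − c):
  R: 46 + 0.12×(255−46) = 46 + 25.08 = 71.08 → 71
  G: 5 + 30 = 35 → 35
  B: 252 + 0.12×(255−252) = 252 + 0.36 = 252.36 → 252
rgb(71, 35, 252) = #4723FC.

#4723FC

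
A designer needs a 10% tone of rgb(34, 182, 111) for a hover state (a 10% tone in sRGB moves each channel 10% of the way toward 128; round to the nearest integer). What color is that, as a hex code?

A 10% tone moves each channel 10% toward 128:
  R: 34 + 0.1×(128−34) = 34 + 9.4 = 43.4 → 43
  G: 182 − 5.4 = 176.6 → 177
  B: 111 + 0.1×(128−111) = 111 + 1.7 = 112.7 → 113
rgb(43, 177, 113) = #2BB171.

#2BB171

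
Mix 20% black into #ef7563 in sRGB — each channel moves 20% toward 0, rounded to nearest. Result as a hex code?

#ef7563 is rgb(239, 117, 99).
A 20% shade moves each channel 20% toward 0:
  R: 239 + 0.2×(0−239) = 239 − 47.8 = 191.2 → 191
  G: 117 + 0.2×(0−117) = 117 − 23.4 = 93.6 → 94
  B: 99 − 19.8 = 79.2 → 79
rgb(191, 94, 79) = #bf5e4f.

#bf5e4f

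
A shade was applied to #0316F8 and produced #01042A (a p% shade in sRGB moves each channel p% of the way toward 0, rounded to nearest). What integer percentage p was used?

#0316F8 is rgb(3, 22, 248); #01042A is rgb(1, 4, 42).
On the B channel (widest range): 42 ≈ 248 + (p/100)(0 − 248), so p ≈ 100×(42 − 248)/(0 − 248) = -20600/-248 = 83.06.
p = 83 reproduces all three channels after rounding.

83%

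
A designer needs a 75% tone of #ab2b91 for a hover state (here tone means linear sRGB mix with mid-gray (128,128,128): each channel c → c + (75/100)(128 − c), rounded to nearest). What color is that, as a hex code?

#ab2b91 is rgb(171, 43, 145).
Per channel, c → c + 0.75(128 − c):
  R: 171 − 32.25 = 138.75 → 139
  G: 43 + 0.75×(128−43) = 43 + 63.75 = 106.75 → 107
  B: 145 + 0.75×(128−145) = 145 − 12.75 = 132.25 → 132
rgb(139, 107, 132) = #8b6b84.

#8b6b84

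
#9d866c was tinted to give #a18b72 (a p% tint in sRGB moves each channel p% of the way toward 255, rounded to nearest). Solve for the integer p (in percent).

4%

#9d866c is rgb(157, 134, 108); #a18b72 is rgb(161, 139, 114).
On the B channel (widest range): 114 ≈ 108 + (p/100)(255 − 108), so p ≈ 100×(114 − 108)/(255 − 108) = 600/147 = 4.08.
p = 4 reproduces all three channels after rounding.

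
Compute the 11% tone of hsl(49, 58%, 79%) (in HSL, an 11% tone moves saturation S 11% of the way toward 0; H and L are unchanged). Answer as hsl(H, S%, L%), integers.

hsl(49, 52%, 79%)

S moves 11% from 58 toward 0: 58 − 6.38 = 51.62 → 52.
H and L are unchanged.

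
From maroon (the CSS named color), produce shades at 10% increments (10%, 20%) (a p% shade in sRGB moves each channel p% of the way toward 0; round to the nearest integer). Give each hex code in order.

CSS maroon is rgb(128, 0, 0).
10%: (128 − 12.8 = 115.2→115, 0→0, 0→0) → #730000
20%: (128 − 25.6 = 102.4→102, 0→0, 0→0) → #660000

#730000, #660000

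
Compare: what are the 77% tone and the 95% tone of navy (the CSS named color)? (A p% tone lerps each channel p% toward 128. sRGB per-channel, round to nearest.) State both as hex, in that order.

#636380, #7a7a80

CSS navy is rgb(0, 0, 128).
77% tone:
  R: 0 + 0.77×(128−0) = 0 + 98.56 = 98.56 → 99
  G: 0 + 98.56 = 98.56 → 99
  B: 128 + 0.77×(128−128) = 128 + 0 = 128 → 128
  → #636380
95% tone:
  R: 0 + 121.6 = 121.6 → 122
  G: 0 + 121.6 = 121.6 → 122
  B: 128 + 0 = 128 → 128
  → #7a7a80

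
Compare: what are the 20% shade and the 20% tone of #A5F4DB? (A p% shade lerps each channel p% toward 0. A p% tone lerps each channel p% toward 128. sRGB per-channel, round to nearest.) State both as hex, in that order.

#A5F4DB is rgb(165, 244, 219).
20% shade:
  R: 165 + 0.2×(0−165) = 165 − 33 = 132 → 132
  G: 244 + 0.2×(0−244) = 244 − 48.8 = 195.2 → 195
  B: 219 + 0.2×(0−219) = 219 − 43.8 = 175.2 → 175
  → #84C3AF
20% tone:
  R: 165 − 7.4 = 157.6 → 158
  G: 244 + 0.2×(128−244) = 244 − 23.2 = 220.8 → 221
  B: 219 − 18.2 = 200.8 → 201
  → #9EDDC9

#84C3AF, #9EDDC9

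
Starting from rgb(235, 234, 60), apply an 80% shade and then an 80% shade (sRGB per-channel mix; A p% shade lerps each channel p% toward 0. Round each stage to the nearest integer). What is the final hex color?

Per channel, c → c + 0.8(0 − c):
  R: 235 + 0.8×(0−235) = 235 − 188 = 47 → 47
  G: 234 − 187.2 = 46.8 → 47
  B: 60 + 0.8×(0−60) = 60 − 48 = 12 → 12
After the shade: rgb(47, 47, 12) = #2f2f0c.
Per channel, c → c + 0.8(0 − c):
  R: 47 + 0.8×(0−47) = 47 − 37.6 = 9.4 → 9
  G: 47 + 0.8×(0−47) = 47 − 37.6 = 9.4 → 9
  B: 12 + 0.8×(0−12) = 12 − 9.6 = 2.4 → 2
rgb(9, 9, 2) = #090902.

#090902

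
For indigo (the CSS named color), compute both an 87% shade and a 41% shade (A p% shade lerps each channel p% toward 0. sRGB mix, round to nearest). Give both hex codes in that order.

#0a0011, #2c004d

CSS indigo is rgb(75, 0, 130).
87% shade:
  R: 75 + 0.87×(0−75) = 75 − 65.25 = 9.75 → 10
  G: 0 + 0.87×(0−0) = 0 + 0 = 0 → 0
  B: 130 + 0.87×(0−130) = 130 − 113.1 = 16.9 → 17
  → #0a0011
41% shade:
  R: 75 + 0.41×(0−75) = 75 − 30.75 = 44.25 → 44
  G: 0 + 0.41×(0−0) = 0 + 0 = 0 → 0
  B: 130 + 0.41×(0−130) = 130 − 53.3 = 76.7 → 77
  → #2c004d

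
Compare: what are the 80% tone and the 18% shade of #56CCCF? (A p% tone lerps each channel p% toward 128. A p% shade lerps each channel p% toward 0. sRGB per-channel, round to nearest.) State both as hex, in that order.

#56CCCF is rgb(86, 204, 207).
80% tone:
  R: 86 + 33.6 = 119.6 → 120
  G: 204 + 0.8×(128−204) = 204 − 60.8 = 143.2 → 143
  B: 207 − 63.2 = 143.8 → 144
  → #788F90
18% shade:
  R: 86 + 0.18×(0−86) = 86 − 15.48 = 70.52 → 71
  G: 204 − 36.72 = 167.28 → 167
  B: 207 + 0.18×(0−207) = 207 − 37.26 = 169.74 → 170
  → #47A7AA

#788F90, #47A7AA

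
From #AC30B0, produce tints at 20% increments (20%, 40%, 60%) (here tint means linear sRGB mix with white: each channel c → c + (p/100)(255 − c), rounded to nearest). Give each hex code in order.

#BD59C0, #CD83D0, #DEACDF

#AC30B0 is rgb(172, 48, 176).
20%: (172 + 16.6 = 188.6→189, 48 + 41.4 = 89.4→89, 176 + 15.8 = 191.8→192) → #BD59C0
40%: (172 + 33.2 = 205.2→205, 48 + 82.8 = 130.8→131, 176 + 31.6 = 207.6→208) → #CD83D0
60%: (172 + 49.8 = 221.8→222, 48 + 124.2 = 172.2→172, 176 + 47.4 = 223.4→223) → #DEACDF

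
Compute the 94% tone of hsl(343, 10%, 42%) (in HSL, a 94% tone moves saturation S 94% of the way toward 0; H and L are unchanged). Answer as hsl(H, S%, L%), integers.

hsl(343, 1%, 42%)

S moves 94% from 10 toward 0: 10 − 9.4 = 0.6 → 1.
H and L are unchanged.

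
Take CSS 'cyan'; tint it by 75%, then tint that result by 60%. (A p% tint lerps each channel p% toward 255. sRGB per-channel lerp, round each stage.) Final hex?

#E5FFFF

CSS cyan is rgb(0, 255, 255).
Per channel, c → c + 0.75(255 − c):
  R: 0 + 0.75×(255−0) = 0 + 191.25 = 191.25 → 191
  G: 255 + 0 = 255 → 255
  B: 255 + 0 = 255 → 255
After the tint: rgb(191, 255, 255) = #BFFFFF.
A 60% tint moves each channel 60% toward 255:
  R: 191 + 0.6×(255−191) = 191 + 38.4 = 229.4 → 229
  G: 255 + 0.6×(255−255) = 255 + 0 = 255 → 255
  B: 255 + 0.6×(255−255) = 255 + 0 = 255 → 255
rgb(229, 255, 255) = #E5FFFF.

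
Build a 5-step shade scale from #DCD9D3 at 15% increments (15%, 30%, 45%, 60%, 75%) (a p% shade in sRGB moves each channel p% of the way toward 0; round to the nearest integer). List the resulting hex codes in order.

#BBB8B3, #9A9894, #797774, #585754, #373635

#DCD9D3 is rgb(220, 217, 211).
15%: (220 − 33 = 187→187, 217 − 32.55 = 184.45→184, 211 − 31.65 = 179.35→179) → #BBB8B3
30%: (220 − 66 = 154→154, 217 − 65.1 = 151.9→152, 211 − 63.3 = 147.7→148) → #9A9894
45%: (220 − 99 = 121→121, 217 − 97.65 = 119.35→119, 211 − 94.95 = 116.05→116) → #797774
60%: (220 − 132 = 88→88, 217 − 130.2 = 86.8→87, 211 − 126.6 = 84.4→84) → #585754
75%: (220 − 165 = 55→55, 217 − 162.75 = 54.25→54, 211 − 158.25 = 52.75→53) → #373635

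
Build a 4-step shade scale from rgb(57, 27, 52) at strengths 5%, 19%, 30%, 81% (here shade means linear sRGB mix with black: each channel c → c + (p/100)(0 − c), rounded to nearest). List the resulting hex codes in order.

5%: (57 − 2.85 = 54.15→54, 27 − 1.35 = 25.65→26, 52 − 2.6 = 49.4→49) → #361A31
19%: (57 − 10.83 = 46.17→46, 27 − 5.13 = 21.87→22, 52 − 9.88 = 42.12→42) → #2E162A
30%: (57 − 17.1 = 39.9→40, 27 − 8.1 = 18.9→19, 52 − 15.6 = 36.4→36) → #281324
81%: (57 − 46.17 = 10.83→11, 27 − 21.87 = 5.13→5, 52 − 42.12 = 9.88→10) → #0B050A

#361A31, #2E162A, #281324, #0B050A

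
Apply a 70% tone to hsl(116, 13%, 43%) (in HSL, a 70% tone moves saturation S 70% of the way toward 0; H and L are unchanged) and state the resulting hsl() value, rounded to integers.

S moves 70% from 13 toward 0: 13 − 9.1 = 3.9 → 4.
H and L are unchanged.

hsl(116, 4%, 43%)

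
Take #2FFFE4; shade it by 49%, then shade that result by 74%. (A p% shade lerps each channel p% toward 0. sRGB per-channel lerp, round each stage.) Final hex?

#06221E

#2FFFE4 is rgb(47, 255, 228).
Per channel, c → c + 0.49(0 − c):
  R: 47 − 23.03 = 23.97 → 24
  G: 255 + 0.49×(0−255) = 255 − 124.95 = 130.05 → 130
  B: 228 − 111.72 = 116.28 → 116
After the shade: rgb(24, 130, 116) = #188274.
Per channel, c → c + 0.74(0 − c):
  R: 24 − 17.76 = 6.24 → 6
  G: 130 − 96.2 = 33.8 → 34
  B: 116 − 85.84 = 30.16 → 30
rgb(6, 34, 30) = #06221E.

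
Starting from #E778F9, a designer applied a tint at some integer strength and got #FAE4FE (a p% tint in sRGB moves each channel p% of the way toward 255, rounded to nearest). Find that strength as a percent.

80%

#E778F9 is rgb(231, 120, 249); #FAE4FE is rgb(250, 228, 254).
On the G channel (widest range): 228 ≈ 120 + (p/100)(255 − 120), so p ≈ 100×(228 − 120)/(255 − 120) = 10800/135 = 80.00.
p = 80 reproduces all three channels after rounding.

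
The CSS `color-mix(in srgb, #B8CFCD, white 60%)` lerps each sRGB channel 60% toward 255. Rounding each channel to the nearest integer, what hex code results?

#E3ECEB

#B8CFCD is rgb(184, 207, 205).
Per channel, c → c + 0.6(255 − c):
  R: 184 + 0.6×(255−184) = 184 + 42.6 = 226.6 → 227
  G: 207 + 0.6×(255−207) = 207 + 28.8 = 235.8 → 236
  B: 205 + 30 = 235 → 235
rgb(227, 236, 235) = #E3ECEB.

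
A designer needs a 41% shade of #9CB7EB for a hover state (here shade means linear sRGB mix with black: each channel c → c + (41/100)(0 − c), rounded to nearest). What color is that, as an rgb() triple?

#9CB7EB is rgb(156, 183, 235).
Per channel, c → c + 0.41(0 − c):
  R: 156 + 0.41×(0−156) = 156 − 63.96 = 92.04 → 92
  G: 183 − 75.03 = 107.97 → 108
  B: 235 + 0.41×(0−235) = 235 − 96.35 = 138.65 → 139

rgb(92, 108, 139)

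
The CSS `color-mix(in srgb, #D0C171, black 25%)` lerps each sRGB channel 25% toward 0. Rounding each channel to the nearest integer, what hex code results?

#9C9155

#D0C171 is rgb(208, 193, 113).
Lerp each channel 25% toward 0:
  R: 208 − 52 = 156 → 156
  G: 193 − 48.25 = 144.75 → 145
  B: 113 − 28.25 = 84.75 → 85
rgb(156, 145, 85) = #9C9155.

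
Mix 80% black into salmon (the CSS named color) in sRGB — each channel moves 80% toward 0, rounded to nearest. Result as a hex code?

#321A17

CSS salmon is rgb(250, 128, 114).
An 80% shade moves each channel 80% toward 0:
  R: 250 − 200 = 50 → 50
  G: 128 + 0.8×(0−128) = 128 − 102.4 = 25.6 → 26
  B: 114 + 0.8×(0−114) = 114 − 91.2 = 22.8 → 23
rgb(50, 26, 23) = #321A17.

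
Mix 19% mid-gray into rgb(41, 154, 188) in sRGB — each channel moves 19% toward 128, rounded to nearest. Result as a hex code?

#3A95B1

A 19% tone moves each channel 19% toward 128:
  R: 41 + 16.53 = 57.53 → 58
  G: 154 + 0.19×(128−154) = 154 − 4.94 = 149.06 → 149
  B: 188 + 0.19×(128−188) = 188 − 11.4 = 176.6 → 177
rgb(58, 149, 177) = #3A95B1.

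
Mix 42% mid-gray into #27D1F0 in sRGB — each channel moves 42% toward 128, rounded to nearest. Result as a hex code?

#27D1F0 is rgb(39, 209, 240).
Per channel, c → c + 0.42(128 − c):
  R: 39 + 0.42×(128−39) = 39 + 37.38 = 76.38 → 76
  G: 209 − 34.02 = 174.98 → 175
  B: 240 − 47.04 = 192.96 → 193
rgb(76, 175, 193) = #4CAFC1.

#4CAFC1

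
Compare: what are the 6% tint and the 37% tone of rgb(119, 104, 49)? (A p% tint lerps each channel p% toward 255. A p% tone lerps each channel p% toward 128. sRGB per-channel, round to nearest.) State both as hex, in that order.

#7f713d, #7a714e

6% tint:
  R: 119 + 0.06×(255−119) = 119 + 8.16 = 127.16 → 127
  G: 104 + 0.06×(255−104) = 104 + 9.06 = 113.06 → 113
  B: 49 + 12.36 = 61.36 → 61
  → #7f713d
37% tone:
  R: 119 + 3.33 = 122.33 → 122
  G: 104 + 8.88 = 112.88 → 113
  B: 49 + 29.23 = 78.23 → 78
  → #7a714e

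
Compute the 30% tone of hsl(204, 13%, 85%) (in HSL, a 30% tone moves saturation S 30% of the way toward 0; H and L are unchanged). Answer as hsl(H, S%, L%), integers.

hsl(204, 9%, 85%)

S moves 30% from 13 toward 0: 13 − 3.9 = 9.1 → 9.
H and L are unchanged.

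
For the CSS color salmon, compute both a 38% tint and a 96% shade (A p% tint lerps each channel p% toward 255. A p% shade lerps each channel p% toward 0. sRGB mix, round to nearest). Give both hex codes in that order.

#fcb0a8, #0a0505

CSS salmon is rgb(250, 128, 114).
38% tint:
  R: 250 + 1.9 = 251.9 → 252
  G: 128 + 48.26 = 176.26 → 176
  B: 114 + 53.58 = 167.58 → 168
  → #fcb0a8
96% shade:
  R: 250 + 0.96×(0−250) = 250 − 240 = 10 → 10
  G: 128 + 0.96×(0−128) = 128 − 122.88 = 5.12 → 5
  B: 114 + 0.96×(0−114) = 114 − 109.44 = 4.56 → 5
  → #0a0505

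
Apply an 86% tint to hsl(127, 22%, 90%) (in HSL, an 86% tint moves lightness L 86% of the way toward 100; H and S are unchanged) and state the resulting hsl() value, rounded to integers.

hsl(127, 22%, 99%)

L moves 86% from 90 toward 100: 90 + 8.6 = 98.6 → 99.
H and S are unchanged.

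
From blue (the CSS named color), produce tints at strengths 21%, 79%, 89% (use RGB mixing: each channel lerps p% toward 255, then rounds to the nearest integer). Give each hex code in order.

#3636FF, #C9C9FF, #E3E3FF

CSS blue is rgb(0, 0, 255).
21%: (0 + 53.55 = 53.55→54, 0 + 53.55 = 53.55→54, 255→255) → #3636FF
79%: (0 + 201.45 = 201.45→201, 0 + 201.45 = 201.45→201, 255→255) → #C9C9FF
89%: (0 + 226.95 = 226.95→227, 0 + 226.95 = 226.95→227, 255→255) → #E3E3FF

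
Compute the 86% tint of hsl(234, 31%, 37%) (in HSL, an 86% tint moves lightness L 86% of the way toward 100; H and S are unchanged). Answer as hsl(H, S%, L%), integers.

hsl(234, 31%, 91%)

L moves 86% from 37 toward 100: 37 + 54.18 = 91.18 → 91.
H and S are unchanged.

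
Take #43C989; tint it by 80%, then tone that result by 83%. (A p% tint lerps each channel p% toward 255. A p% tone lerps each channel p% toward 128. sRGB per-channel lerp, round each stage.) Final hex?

#8F9492

#43C989 is rgb(67, 201, 137).
An 80% tint moves each channel 80% toward 255:
  R: 67 + 150.4 = 217.4 → 217
  G: 201 + 0.8×(255−201) = 201 + 43.2 = 244.2 → 244
  B: 137 + 94.4 = 231.4 → 231
After the tint: rgb(217, 244, 231) = #D9F4E7.
An 83% tone moves each channel 83% toward 128:
  R: 217 + 0.83×(128−217) = 217 − 73.87 = 143.13 → 143
  G: 244 + 0.83×(128−244) = 244 − 96.28 = 147.72 → 148
  B: 231 − 85.49 = 145.51 → 146
rgb(143, 148, 146) = #8F9492.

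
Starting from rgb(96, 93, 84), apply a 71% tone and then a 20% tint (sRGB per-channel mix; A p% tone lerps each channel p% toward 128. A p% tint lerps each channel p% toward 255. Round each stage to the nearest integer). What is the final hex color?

#92918f

Lerp each channel 71% toward 128:
  R: 96 + 0.71×(128−96) = 96 + 22.72 = 118.72 → 119
  G: 93 + 0.71×(128−93) = 93 + 24.85 = 117.85 → 118
  B: 84 + 0.71×(128−84) = 84 + 31.24 = 115.24 → 115
After the tone: rgb(119, 118, 115) = #777673.
A 20% tint moves each channel 20% toward 255:
  R: 119 + 27.2 = 146.2 → 146
  G: 118 + 0.2×(255−118) = 118 + 27.4 = 145.4 → 145
  B: 115 + 28 = 143 → 143
rgb(146, 145, 143) = #92918f.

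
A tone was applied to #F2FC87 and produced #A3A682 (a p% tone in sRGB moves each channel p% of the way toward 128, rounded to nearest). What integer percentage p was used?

#F2FC87 is rgb(242, 252, 135); #A3A682 is rgb(163, 166, 130).
On the G channel (widest range): 166 ≈ 252 + (p/100)(128 − 252), so p ≈ 100×(166 − 252)/(128 − 252) = -8600/-124 = 69.35.
p = 69 reproduces all three channels after rounding.

69%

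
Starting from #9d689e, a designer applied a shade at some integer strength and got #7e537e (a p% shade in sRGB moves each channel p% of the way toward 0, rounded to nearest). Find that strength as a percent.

#9d689e is rgb(157, 104, 158); #7e537e is rgb(126, 83, 126).
On the B channel (widest range): 126 ≈ 158 + (p/100)(0 − 158), so p ≈ 100×(126 − 158)/(0 − 158) = -3200/-158 = 20.25.
p = 20 reproduces all three channels after rounding.

20%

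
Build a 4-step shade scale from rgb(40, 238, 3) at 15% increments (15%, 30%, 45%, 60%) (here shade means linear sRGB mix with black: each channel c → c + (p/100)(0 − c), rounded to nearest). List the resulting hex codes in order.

#22ca03, #1ca702, #168302, #105f01

15%: (40 − 6 = 34→34, 238 − 35.7 = 202.3→202, 3→3) → #22ca03
30%: (40 − 12 = 28→28, 238 − 71.4 = 166.6→167, 3 − 0.9 = 2.1→2) → #1ca702
45%: (40 − 18 = 22→22, 238 − 107.1 = 130.9→131, 3 − 1.35 = 1.65→2) → #168302
60%: (40 − 24 = 16→16, 238 − 142.8 = 95.2→95, 3 − 1.8 = 1.2→1) → #105f01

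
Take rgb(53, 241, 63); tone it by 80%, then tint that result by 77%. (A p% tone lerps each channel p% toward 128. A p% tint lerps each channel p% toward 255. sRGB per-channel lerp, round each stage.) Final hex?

Per channel, c → c + 0.8(128 − c):
  R: 53 + 0.8×(128−53) = 53 + 60 = 113 → 113
  G: 241 + 0.8×(128−241) = 241 − 90.4 = 150.6 → 151
  B: 63 + 0.8×(128−63) = 63 + 52 = 115 → 115
After the tone: rgb(113, 151, 115) = #719773.
A 77% tint moves each channel 77% toward 255:
  R: 113 + 109.34 = 222.34 → 222
  G: 151 + 0.77×(255−151) = 151 + 80.08 = 231.08 → 231
  B: 115 + 0.77×(255−115) = 115 + 107.8 = 222.8 → 223
rgb(222, 231, 223) = #DEE7DF.

#DEE7DF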